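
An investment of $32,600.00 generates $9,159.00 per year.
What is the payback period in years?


Formula: Payback = investment / annual cash flow
Substituting: Payback = $32,600.00 / $9,159.00
Payback = 3.5593 years

3.5593 years


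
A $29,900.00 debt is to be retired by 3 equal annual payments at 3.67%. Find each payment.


Formula: PMT = PV * r / (1 - (1+r)^(-n))
Denominator: 1 - (1 + 0.0367)^(-3) = 0.102487
Numerator: $29,900.00 * 0.0367 = 1097.33
PMT = 1097.33 / 0.102487 = $10,707.01

$10,707.01


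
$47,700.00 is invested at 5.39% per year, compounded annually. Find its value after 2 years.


Formula: FV = P * (1 + r)^n
Substituting: FV = $47,700.00 * (1 + 0.0539)^2
Growth factor: (1.0539)^2 = 1.110705
FV = $47,700.00 * 1.110705 = $52,980.64

$52,980.64


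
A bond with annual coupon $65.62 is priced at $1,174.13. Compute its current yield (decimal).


Formula: Current yield = annual coupon / price
Substituting: CY = $65.62 / $1,174.13
CY = 0.055888

0.055888


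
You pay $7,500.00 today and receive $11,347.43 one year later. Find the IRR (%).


Formula: IRR = C1/C0 - 1
Substituting: IRR = $11,347.43 / $7,500.00 - 1
Ratio: 1.512991 - 1 = 0.512991
IRR = 51.2991%

51.2991%


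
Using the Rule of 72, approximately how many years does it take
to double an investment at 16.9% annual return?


Formula: Years ≈ 72 / r
Substituting: Years ≈ 72 / 16.9
Years ≈ 4.3

4.3 years


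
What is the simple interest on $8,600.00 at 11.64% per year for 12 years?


Formula: I = P * r * t
Substituting: I = $8,600.00 * 0.1164 * 12
Step: I = $8,600.00 * 1.3968
I = $12,012.48

$12,012.48


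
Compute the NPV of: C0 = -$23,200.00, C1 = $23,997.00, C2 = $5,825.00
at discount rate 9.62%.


Formula: NPV = C0 + C1/(1+r) + C2/(1+r)^2
Discount C1: $23,997.00 / (1 + 0.0962) = $21,891.08
Discount C2: $5,825.00 / (1 + 0.0962)^2 = $4,847.48
NPV = -$23,200.00 + $21,891.08 + $4,847.48 = $3,538.56

$3,538.56


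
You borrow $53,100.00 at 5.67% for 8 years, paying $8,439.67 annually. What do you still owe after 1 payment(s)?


Formula: Balance = PV*(1+r)^k - PMT*((1+r)^k - 1)/r
Growth: (1 + 0.0567)^1 = 1.0567
Accumulated factor: ((1+r)^k - 1)/r = 1.0
Balance = $53,100.00 * 1.0567 - $8,439.67 * 1.0
Balance = $47,671.10

$47,671.10


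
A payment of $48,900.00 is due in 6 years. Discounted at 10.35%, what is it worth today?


Formula: PV = FV / (1 + r)^n
Substituting: PV = $48,900.00 / (1 + 0.1035)^6
Discount factor: (1.1035)^6 = 1.805652
PV = $48,900.00 / 1.805652 = $27,081.63

$27,081.63


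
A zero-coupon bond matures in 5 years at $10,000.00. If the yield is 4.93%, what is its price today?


Formula: Price = FV / (1 + r)^n
Substituting: Price = $10,000.00 / (1 + 0.0493)^5
Discount factor: (1.0493)^5 = 1.272033
Price = $10,000.00 / 1.272033 = $7,861.43

$7,861.43


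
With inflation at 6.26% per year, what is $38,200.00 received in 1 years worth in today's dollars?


Formula: Real value = nominal / (1 + inflation)^years
Price level: (1 + 0.0626)^1 = 1.0626
Real value = $38,200.00 / 1.0626 = $35,949.56

$35,949.56


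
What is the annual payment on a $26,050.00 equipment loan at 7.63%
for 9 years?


Formula: PMT = PV * r / (1 - (1+r)^(-n))
Denominator: 1 - (1 + 0.0763)^(-9) = 0.484059
Numerator: $26,050.00 * 0.0763 = 1987.615
PMT = 1987.615 / 0.484059 = $4,106.14

$4,106.14


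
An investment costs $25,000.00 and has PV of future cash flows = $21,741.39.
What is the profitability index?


Formula: PI = PV(cash flows) / initial investment
Substituting: PI = $21,741.39 / $25,000.00
PI = 0.8697

0.8697


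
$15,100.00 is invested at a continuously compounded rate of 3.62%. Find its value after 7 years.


Formula: FV = P * e^(r*t)
Exponent: r*t = 0.0362 * 7 = 0.2534
e^(0.2534) = 1.288399
FV = $15,100.00 * 1.288399 = $19,454.82

$19,454.82


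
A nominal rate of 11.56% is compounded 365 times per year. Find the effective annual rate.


Formula: EAR = (1 + r/m)^m - 1
Period rate: r/m = 0.1156 / 365 = 0.000317
Compounding: (1 + 0.000317)^365 = 1.122526
EAR = 1.122526 - 1 = 0.122526

0.122526


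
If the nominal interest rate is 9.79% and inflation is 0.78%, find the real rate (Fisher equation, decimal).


Formula: (1 + r_real) = (1 + r_nom) / (1 + inflation)
Substituting: (1 + r_real) = 1.0979 / 1.0078
(1 + r_real) = 1.089403
r_real = 1.089403 - 1 = 0.089403

0.089403


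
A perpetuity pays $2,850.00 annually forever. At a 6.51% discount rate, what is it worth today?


Formula: PV = C / r
Substituting: PV = $2,850.00 / 0.0651
PV = $43,778.80

$43,778.80


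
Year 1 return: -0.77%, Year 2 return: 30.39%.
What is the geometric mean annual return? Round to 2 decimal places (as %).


Formula: Geometric mean = ((1+r1)*(1+r2))^(1/2) - 1
Product: (1 + -0.0077) * (1 + 0.3039) = 0.9923 * 1.3039 = 1.29386
Square root: 1.29386^0.5 = 1.13748
Geometric mean = 1.13748 - 1 = 0.13748
As percentage: 13.75%

13.75%


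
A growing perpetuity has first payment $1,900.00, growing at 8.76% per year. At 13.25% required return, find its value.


Formula: PV = C / (r - g)
Spread: r - g = 0.1325 - 0.0876 = 0.0449
Substituting: PV = $1,900.00 / 0.0449
PV = $42,316.26

$42,316.26


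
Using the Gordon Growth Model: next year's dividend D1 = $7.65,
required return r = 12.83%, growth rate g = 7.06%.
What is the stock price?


Formula: P = D1 / (r - g)
Spread: r - g = 0.1283 - 0.0706 = 0.0577
Substituting: P = $7.65 / 0.0577
P = $132.58

$132.58


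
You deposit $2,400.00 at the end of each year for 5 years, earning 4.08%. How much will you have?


Formula: FV = PMT * ((1+r)^n - 1) / r
Growth factor: (1 + 0.0408)^5 = 1.22134
Numerator: 1.22134 - 1 = 0.22134
FV = $2,400.00 * 0.22134 / 0.0408 = $13,019.97

$13,019.97


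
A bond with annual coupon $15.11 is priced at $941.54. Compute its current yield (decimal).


Formula: Current yield = annual coupon / price
Substituting: CY = $15.11 / $941.54
CY = 0.016048

0.016048


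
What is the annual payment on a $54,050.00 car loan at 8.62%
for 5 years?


Formula: PMT = PV * r / (1 - (1+r)^(-n))
Denominator: 1 - (1 + 0.0862)^(-5) = 0.33862
Numerator: $54,050.00 * 0.0862 = 4659.11
PMT = 4659.11 / 0.33862 = $13,759.11

$13,759.11


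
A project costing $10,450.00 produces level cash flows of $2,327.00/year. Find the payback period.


Formula: Payback = investment / annual cash flow
Substituting: Payback = $10,450.00 / $2,327.00
Payback = 4.4908 years

4.4908 years


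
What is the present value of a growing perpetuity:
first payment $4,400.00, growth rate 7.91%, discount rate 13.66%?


Formula: PV = C / (r - g)
Spread: r - g = 0.1366 - 0.0791 = 0.0575
Substituting: PV = $4,400.00 / 0.0575
PV = $76,521.74

$76,521.74


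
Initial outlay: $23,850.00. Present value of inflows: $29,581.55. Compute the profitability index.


Formula: PI = PV(cash flows) / initial investment
Substituting: PI = $29,581.55 / $23,850.00
PI = 1.2403

1.2403


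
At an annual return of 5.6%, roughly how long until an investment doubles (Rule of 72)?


Formula: Years ≈ 72 / r
Substituting: Years ≈ 72 / 5.6
Years ≈ 12.9

12.9 years


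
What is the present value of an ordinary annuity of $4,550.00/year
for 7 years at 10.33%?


Formula: PV = PMT * (1 - (1+r)^(-n)) / r
Discount factor: (1 + 0.1033)^(-7) = 0.50251
Bracket: 1 - 0.50251 = 0.49749
PV = $4,550.00 * 0.49749 / 0.1033 = $21,912.68

$21,912.68


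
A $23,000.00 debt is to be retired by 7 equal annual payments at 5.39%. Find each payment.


Formula: PMT = PV * r / (1 - (1+r)^(-n))
Denominator: 1 - (1 + 0.0539)^(-7) = 0.307525
Numerator: $23,000.00 * 0.0539 = 1239.7
PMT = 1239.7 / 0.307525 = $4,031.22

$4,031.22


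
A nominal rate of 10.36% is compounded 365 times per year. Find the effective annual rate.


Formula: EAR = (1 + r/m)^m - 1
Period rate: r/m = 0.1036 / 365 = 0.000284
Compounding: (1 + 0.000284)^365 = 1.10914
EAR = 1.10914 - 1 = 0.10914

0.10914


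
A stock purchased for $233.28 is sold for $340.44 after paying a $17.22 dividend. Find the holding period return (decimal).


Formula: HPR = (P1 - P0 + D) / P0
Gain: $340.44 - $233.28 + $17.22 = $124.38
HPR = $124.38 / $233.28 = 0.5332

0.5332


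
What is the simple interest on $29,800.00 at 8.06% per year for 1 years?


Formula: I = P * r * t
Substituting: I = $29,800.00 * 0.0806 * 1
Step: I = $29,800.00 * 0.0806
I = $2,401.88

$2,401.88


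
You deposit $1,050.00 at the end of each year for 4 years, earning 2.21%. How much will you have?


Formula: FV = PMT * ((1+r)^n - 1) / r
Growth factor: (1 + 0.0221)^4 = 1.091374
Numerator: 1.091374 - 1 = 0.091374
FV = $1,050.00 * 0.091374 / 0.0221 = $4,341.29

$4,341.29


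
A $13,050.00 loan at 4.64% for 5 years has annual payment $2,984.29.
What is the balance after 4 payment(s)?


Formula: Balance = PV*(1+r)^k - PMT*((1+r)^k - 1)/r
Growth: (1 + 0.0464)^4 = 1.198922
Accumulated factor: ((1+r)^k - 1)/r = 4.287112
Balance = $13,050.00 * 1.198922 - $2,984.29 * 4.287112
Balance = $2,851.95

$2,851.95


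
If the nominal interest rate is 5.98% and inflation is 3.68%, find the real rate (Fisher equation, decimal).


Formula: (1 + r_real) = (1 + r_nom) / (1 + inflation)
Substituting: (1 + r_real) = 1.0598 / 1.0368
(1 + r_real) = 1.022184
r_real = 1.022184 - 1 = 0.022184

0.022184


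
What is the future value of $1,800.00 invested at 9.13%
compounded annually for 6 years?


Formula: FV = P * (1 + r)^n
Substituting: FV = $1,800.00 * (1 + 0.0913)^6
Growth factor: (1.0913)^6 = 1.689137
FV = $1,800.00 * 1.689137 = $3,040.45

$3,040.45


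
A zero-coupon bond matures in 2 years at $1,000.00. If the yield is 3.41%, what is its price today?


Formula: Price = FV / (1 + r)^n
Substituting: Price = $1,000.00 / (1 + 0.0341)^2
Discount factor: (1.0341)^2 = 1.069363
Price = $1,000.00 / 1.069363 = $935.14

$935.14


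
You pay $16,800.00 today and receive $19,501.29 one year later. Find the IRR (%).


Formula: IRR = C1/C0 - 1
Substituting: IRR = $19,501.29 / $16,800.00 - 1
Ratio: 1.160791 - 1 = 0.160791
IRR = 16.0791%

16.0791%


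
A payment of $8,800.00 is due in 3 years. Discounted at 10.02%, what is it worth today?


Formula: PV = FV / (1 + r)^n
Substituting: PV = $8,800.00 / (1 + 0.1002)^3
Discount factor: (1.1002)^3 = 1.331726
PV = $8,800.00 / 1.331726 = $6,607.97

$6,607.97


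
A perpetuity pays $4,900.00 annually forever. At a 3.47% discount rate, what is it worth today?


Formula: PV = C / r
Substituting: PV = $4,900.00 / 0.0347
PV = $141,210.37

$141,210.37


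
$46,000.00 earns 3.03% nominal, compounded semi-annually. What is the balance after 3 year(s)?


Formula: FV = P * (1 + r/m)^(m*t)
Period rate: r/m = 0.0303 / 2 = 0.01515
Total periods: m*t = 2 * 3 = 6
Growth factor: (1 + 0.01515)^6 = 1.094413
FV = $46,000.00 * 1.094413 = $50,343.01

$50,343.01


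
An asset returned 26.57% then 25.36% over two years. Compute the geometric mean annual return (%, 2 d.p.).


Formula: Geometric mean = ((1+r1)*(1+r2))^(1/2) - 1
Product: (1 + 0.2657) * (1 + 0.2536) = 1.2657 * 1.2536 = 1.586682
Square root: 1.586682^0.5 = 1.259635
Geometric mean = 1.259635 - 1 = 0.259635
As percentage: 25.96%

25.96%


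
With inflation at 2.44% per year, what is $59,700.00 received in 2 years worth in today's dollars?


Formula: Real value = nominal / (1 + inflation)^years
Price level: (1 + 0.0244)^2 = 1.049395
Real value = $59,700.00 / 1.049395 = $56,889.90

$56,889.90


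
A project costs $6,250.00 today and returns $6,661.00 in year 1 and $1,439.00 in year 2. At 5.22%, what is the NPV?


Formula: NPV = C0 + C1/(1+r) + C2/(1+r)^2
Discount C1: $6,661.00 / (1 + 0.0522) = $6,330.55
Discount C2: $1,439.00 / (1 + 0.0522)^2 = $1,299.76
NPV = -$6,250.00 + $6,330.55 + $1,299.76 = $1,380.31

$1,380.31


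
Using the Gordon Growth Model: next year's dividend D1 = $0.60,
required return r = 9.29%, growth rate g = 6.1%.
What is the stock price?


Formula: P = D1 / (r - g)
Spread: r - g = 0.0929 - 0.061 = 0.0319
Substituting: P = $0.60 / 0.0319
P = $18.81

$18.81


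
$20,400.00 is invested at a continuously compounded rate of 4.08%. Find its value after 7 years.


Formula: FV = P * e^(r*t)
Exponent: r*t = 0.0408 * 7 = 0.2856
e^(0.2856) = 1.33056
FV = $20,400.00 * 1.33056 = $27,143.43

$27,143.43


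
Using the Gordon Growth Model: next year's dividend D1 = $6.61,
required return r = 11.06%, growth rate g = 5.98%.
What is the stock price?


Formula: P = D1 / (r - g)
Spread: r - g = 0.1106 - 0.0598 = 0.0508
Substituting: P = $6.61 / 0.0508
P = $130.12

$130.12


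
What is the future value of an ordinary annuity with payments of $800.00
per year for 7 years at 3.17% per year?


Formula: FV = PMT * ((1+r)^n - 1) / r
Growth factor: (1 + 0.0317)^7 = 1.244154
Numerator: 1.244154 - 1 = 0.244154
FV = $800.00 * 0.244154 / 0.0317 = $6,161.61

$6,161.61


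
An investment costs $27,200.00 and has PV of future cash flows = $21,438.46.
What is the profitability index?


Formula: PI = PV(cash flows) / initial investment
Substituting: PI = $21,438.46 / $27,200.00
PI = 0.7882

0.7882


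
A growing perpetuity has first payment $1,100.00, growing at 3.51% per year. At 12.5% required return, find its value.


Formula: PV = C / (r - g)
Spread: r - g = 0.125 - 0.0351 = 0.0899
Substituting: PV = $1,100.00 / 0.0899
PV = $12,235.82

$12,235.82


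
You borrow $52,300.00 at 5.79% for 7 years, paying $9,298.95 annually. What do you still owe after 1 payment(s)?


Formula: Balance = PV*(1+r)^k - PMT*((1+r)^k - 1)/r
Growth: (1 + 0.0579)^1 = 1.0579
Accumulated factor: ((1+r)^k - 1)/r = 1.0
Balance = $52,300.00 * 1.0579 - $9,298.95 * 1.0
Balance = $46,029.22

$46,029.22


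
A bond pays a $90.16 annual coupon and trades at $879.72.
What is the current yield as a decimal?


Formula: Current yield = annual coupon / price
Substituting: CY = $90.16 / $879.72
CY = 0.102487

0.102487


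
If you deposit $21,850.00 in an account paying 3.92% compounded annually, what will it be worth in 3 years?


Formula: FV = P * (1 + r)^n
Substituting: FV = $21,850.00 * (1 + 0.0392)^3
Growth factor: (1.0392)^3 = 1.12227
FV = $21,850.00 * 1.12227 = $24,521.60

$24,521.60


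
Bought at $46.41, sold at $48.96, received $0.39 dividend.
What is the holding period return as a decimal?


Formula: HPR = (P1 - P0 + D) / P0
Gain: $48.96 - $46.41 + $0.39 = $2.94
HPR = $2.94 / $46.41 = 0.0633

0.0633


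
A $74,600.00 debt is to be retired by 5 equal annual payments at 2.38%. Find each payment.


Formula: PMT = PV * r / (1 - (1+r)^(-n))
Denominator: 1 - (1 + 0.0238)^(-5) = 0.110954
Numerator: $74,600.00 * 0.0238 = 1775.48
PMT = 1775.48 / 0.110954 = $16,001.99

$16,001.99


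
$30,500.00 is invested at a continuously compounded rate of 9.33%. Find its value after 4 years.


Formula: FV = P * e^(r*t)
Exponent: r*t = 0.0933 * 4 = 0.3732
e^(0.3732) = 1.452375
FV = $30,500.00 * 1.452375 = $44,297.43

$44,297.43


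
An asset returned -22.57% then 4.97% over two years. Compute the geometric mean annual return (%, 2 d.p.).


Formula: Geometric mean = ((1+r1)*(1+r2))^(1/2) - 1
Product: (1 + -0.2257) * (1 + 0.0497) = 0.7743 * 1.0497 = 0.812783
Square root: 0.812783^0.5 = 0.901545
Geometric mean = 0.901545 - 1 = -0.098455
As percentage: -9.85%

-9.85%


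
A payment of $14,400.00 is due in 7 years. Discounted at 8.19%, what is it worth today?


Formula: PV = FV / (1 + r)^n
Substituting: PV = $14,400.00 / (1 + 0.0819)^7
Discount factor: (1.0819)^7 = 1.735041
PV = $14,400.00 / 1.735041 = $8,299.51

$8,299.51


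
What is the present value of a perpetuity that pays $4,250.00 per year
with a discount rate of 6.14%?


Formula: PV = C / r
Substituting: PV = $4,250.00 / 0.0614
PV = $69,218.24

$69,218.24


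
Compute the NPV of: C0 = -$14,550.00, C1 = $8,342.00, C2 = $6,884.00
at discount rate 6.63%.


Formula: NPV = C0 + C1/(1+r) + C2/(1+r)^2
Discount C1: $8,342.00 / (1 + 0.0663) = $7,823.31
Discount C2: $6,884.00 / (1 + 0.0663)^2 = $6,054.55
NPV = -$14,550.00 + $7,823.31 + $6,054.55 = -$672.13

-$672.13


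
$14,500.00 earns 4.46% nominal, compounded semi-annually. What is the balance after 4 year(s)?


Formula: FV = P * (1 + r/m)^(m*t)
Period rate: r/m = 0.0446 / 2 = 0.0223
Total periods: m*t = 2 * 4 = 8
Growth factor: (1 + 0.0223)^8 = 1.192963
FV = $14,500.00 * 1.192963 = $17,297.96

$17,297.96


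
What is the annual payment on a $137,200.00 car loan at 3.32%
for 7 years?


Formula: PMT = PV * r / (1 - (1+r)^(-n))
Denominator: 1 - (1 + 0.0332)^(-7) = 0.204374
Numerator: $137,200.00 * 0.0332 = 4555.04
PMT = 4555.04 / 0.204374 = $22,287.82

$22,287.82


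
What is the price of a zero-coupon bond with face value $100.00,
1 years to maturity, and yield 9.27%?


Formula: Price = FV / (1 + r)^n
Substituting: Price = $100.00 / (1 + 0.0927)^1
Discount factor: (1.0927)^1 = 1.0927
Price = $100.00 / 1.0927 = $91.52

$91.52


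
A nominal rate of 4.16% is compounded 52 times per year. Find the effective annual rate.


Formula: EAR = (1 + r/m)^m - 1
Period rate: r/m = 0.0416 / 52 = 0.0008
Compounding: (1 + 0.0008)^52 = 1.04246
EAR = 1.04246 - 1 = 0.04246

0.04246


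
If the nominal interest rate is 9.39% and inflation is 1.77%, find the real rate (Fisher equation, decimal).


Formula: (1 + r_real) = (1 + r_nom) / (1 + inflation)
Substituting: (1 + r_real) = 1.0939 / 1.0177
(1 + r_real) = 1.074875
r_real = 1.074875 - 1 = 0.074875

0.074875


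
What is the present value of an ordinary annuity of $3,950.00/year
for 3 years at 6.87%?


Formula: PV = PMT * (1 - (1+r)^(-n)) / r
Discount factor: (1 + 0.0687)^(-3) = 0.81928
Bracket: 1 - 0.81928 = 0.18072
PV = $3,950.00 * 0.18072 / 0.0687 = $10,390.72

$10,390.72


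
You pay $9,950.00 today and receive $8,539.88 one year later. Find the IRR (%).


Formula: IRR = C1/C0 - 1
Substituting: IRR = $8,539.88 / $9,950.00 - 1
Ratio: 0.858279 - 1 = -0.141721
IRR = -14.1721%

-14.1721%


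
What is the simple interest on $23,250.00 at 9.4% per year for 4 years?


Formula: I = P * r * t
Substituting: I = $23,250.00 * 0.094 * 4
Step: I = $23,250.00 * 0.376
I = $8,742.00

$8,742.00


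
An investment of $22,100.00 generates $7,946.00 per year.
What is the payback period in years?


Formula: Payback = investment / annual cash flow
Substituting: Payback = $22,100.00 / $7,946.00
Payback = 2.7813 years

2.7813 years


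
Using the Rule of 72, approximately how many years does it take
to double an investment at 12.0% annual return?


Formula: Years ≈ 72 / r
Substituting: Years ≈ 72 / 12.0
Years ≈ 6.0

6.0 years


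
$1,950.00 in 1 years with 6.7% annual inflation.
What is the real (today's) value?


Formula: Real value = nominal / (1 + inflation)^years
Price level: (1 + 0.067)^1 = 1.067
Real value = $1,950.00 / 1.067 = $1,827.55

$1,827.55


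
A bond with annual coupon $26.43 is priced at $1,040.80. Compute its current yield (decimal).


Formula: Current yield = annual coupon / price
Substituting: CY = $26.43 / $1,040.80
CY = 0.025394

0.025394


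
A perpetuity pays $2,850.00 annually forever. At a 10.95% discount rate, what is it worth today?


Formula: PV = C / r
Substituting: PV = $2,850.00 / 0.1095
PV = $26,027.40

$26,027.40


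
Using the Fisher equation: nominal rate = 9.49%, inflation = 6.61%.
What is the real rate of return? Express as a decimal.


Formula: (1 + r_real) = (1 + r_nom) / (1 + inflation)
Substituting: (1 + r_real) = 1.0949 / 1.0661
(1 + r_real) = 1.027014
r_real = 1.027014 - 1 = 0.027014

0.027014


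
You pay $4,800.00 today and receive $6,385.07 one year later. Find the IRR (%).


Formula: IRR = C1/C0 - 1
Substituting: IRR = $6,385.07 / $4,800.00 - 1
Ratio: 1.330223 - 1 = 0.330223
IRR = 33.0223%

33.0223%


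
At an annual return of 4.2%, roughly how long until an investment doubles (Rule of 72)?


Formula: Years ≈ 72 / r
Substituting: Years ≈ 72 / 4.2
Years ≈ 17.1

17.1 years


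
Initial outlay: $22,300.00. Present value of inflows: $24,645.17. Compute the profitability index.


Formula: PI = PV(cash flows) / initial investment
Substituting: PI = $24,645.17 / $22,300.00
PI = 1.1052

1.1052


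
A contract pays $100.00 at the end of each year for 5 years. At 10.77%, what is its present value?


Formula: PV = PMT * (1 - (1+r)^(-n)) / r
Discount factor: (1 + 0.1077)^(-5) = 0.599638
Bracket: 1 - 0.599638 = 0.400362
PV = $100.00 * 0.400362 / 0.1077 = $371.74

$371.74


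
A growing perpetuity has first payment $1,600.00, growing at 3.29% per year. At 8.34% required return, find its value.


Formula: PV = C / (r - g)
Spread: r - g = 0.0834 - 0.0329 = 0.0505
Substituting: PV = $1,600.00 / 0.0505
PV = $31,683.17

$31,683.17


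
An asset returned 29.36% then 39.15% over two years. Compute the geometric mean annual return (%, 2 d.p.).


Formula: Geometric mean = ((1+r1)*(1+r2))^(1/2) - 1
Product: (1 + 0.2936) * (1 + 0.3915) = 1.2936 * 1.3915 = 1.800044
Square root: 1.800044^0.5 = 1.341657
Geometric mean = 1.341657 - 1 = 0.341657
As percentage: 34.17%

34.17%


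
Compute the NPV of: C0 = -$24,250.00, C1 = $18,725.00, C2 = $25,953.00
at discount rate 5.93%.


Formula: NPV = C0 + C1/(1+r) + C2/(1+r)^2
Discount C1: $18,725.00 / (1 + 0.0593) = $17,676.77
Discount C2: $25,953.00 / (1 + 0.0593)^2 = $23,128.61
NPV = -$24,250.00 + $17,676.77 + $23,128.61 = $16,555.38

$16,555.38


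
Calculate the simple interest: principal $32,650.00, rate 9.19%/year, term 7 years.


Formula: I = P * r * t
Substituting: I = $32,650.00 * 0.0919 * 7
Step: I = $32,650.00 * 0.6433
I = $21,003.75

$21,003.75


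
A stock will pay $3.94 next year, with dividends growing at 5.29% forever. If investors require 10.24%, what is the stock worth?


Formula: P = D1 / (r - g)
Spread: r - g = 0.1024 - 0.0529 = 0.0495
Substituting: P = $3.94 / 0.0495
P = $79.60

$79.60


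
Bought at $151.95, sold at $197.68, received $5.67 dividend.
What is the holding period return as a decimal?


Formula: HPR = (P1 - P0 + D) / P0
Gain: $197.68 - $151.95 + $5.67 = $51.40
HPR = $51.40 / $151.95 = 0.3383

0.3383


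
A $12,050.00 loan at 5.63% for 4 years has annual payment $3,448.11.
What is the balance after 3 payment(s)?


Formula: Balance = PV*(1+r)^k - PMT*((1+r)^k - 1)/r
Growth: (1 + 0.0563)^3 = 1.178588
Accumulated factor: ((1+r)^k - 1)/r = 3.17207
Balance = $12,050.00 * 1.178588 - $3,448.11 * 3.17207
Balance = $3,264.33

$3,264.33


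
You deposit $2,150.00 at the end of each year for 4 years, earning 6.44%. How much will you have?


Formula: FV = PMT * ((1+r)^n - 1) / r
Growth factor: (1 + 0.0644)^4 = 1.28357
Numerator: 1.28357 - 1 = 0.28357
FV = $2,150.00 * 0.28357 / 0.0644 = $9,467.00

$9,467.00


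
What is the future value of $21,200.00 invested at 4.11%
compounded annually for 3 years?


Formula: FV = P * (1 + r)^n
Substituting: FV = $21,200.00 * (1 + 0.0411)^3
Growth factor: (1.0411)^3 = 1.128437
FV = $21,200.00 * 1.128437 = $23,922.87

$23,922.87


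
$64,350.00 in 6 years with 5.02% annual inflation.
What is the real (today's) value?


Formula: Real value = nominal / (1 + inflation)^years
Price level: (1 + 0.0502)^6 = 1.341628
Real value = $64,350.00 / 1.341628 = $47,964.12

$47,964.12


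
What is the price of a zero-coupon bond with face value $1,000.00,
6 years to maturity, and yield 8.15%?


Formula: Price = FV / (1 + r)^n
Substituting: Price = $1,000.00 / (1 + 0.0815)^6
Discount factor: (1.0815)^6 = 1.600144
Price = $1,000.00 / 1.600144 = $624.94

$624.94


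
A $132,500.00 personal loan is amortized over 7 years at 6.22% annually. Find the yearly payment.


Formula: PMT = PV * r / (1 - (1+r)^(-n))
Denominator: 1 - (1 + 0.0622)^(-7) = 0.344525
Numerator: $132,500.00 * 0.0622 = 8241.5
PMT = 8241.5 / 0.344525 = $23,921.32

$23,921.32


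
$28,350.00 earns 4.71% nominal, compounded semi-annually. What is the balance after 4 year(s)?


Formula: FV = P * (1 + r/m)^(m*t)
Period rate: r/m = 0.0471 / 2 = 0.02355
Total periods: m*t = 2 * 4 = 8
Growth factor: (1 + 0.02355)^8 = 1.204682
FV = $28,350.00 * 1.204682 = $34,152.74

$34,152.74


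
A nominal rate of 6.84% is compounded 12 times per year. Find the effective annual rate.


Formula: EAR = (1 + r/m)^m - 1
Period rate: r/m = 0.0684 / 12 = 0.0057
Compounding: (1 + 0.0057)^12 = 1.070586
EAR = 1.070586 - 1 = 0.070586

0.070586


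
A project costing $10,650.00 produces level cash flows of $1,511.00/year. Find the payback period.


Formula: Payback = investment / annual cash flow
Substituting: Payback = $10,650.00 / $1,511.00
Payback = 7.0483 years

7.0483 years


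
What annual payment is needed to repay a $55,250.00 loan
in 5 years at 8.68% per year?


Formula: PMT = PV * r / (1 - (1+r)^(-n))
Denominator: 1 - (1 + 0.0868)^(-5) = 0.340444
Numerator: $55,250.00 * 0.0868 = 4795.7
PMT = 4795.7 / 0.340444 = $14,086.62

$14,086.62


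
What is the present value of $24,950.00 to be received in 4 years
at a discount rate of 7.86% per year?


Formula: PV = FV / (1 + r)^n
Substituting: PV = $24,950.00 / (1 + 0.0786)^4
Discount factor: (1.0786)^4 = 1.353448
PV = $24,950.00 / 1.353448 = $18,434.39

$18,434.39


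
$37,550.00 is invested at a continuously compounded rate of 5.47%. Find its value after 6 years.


Formula: FV = P * e^(r*t)
Exponent: r*t = 0.0547 * 6 = 0.3282
e^(0.3282) = 1.388467
FV = $37,550.00 * 1.388467 = $52,136.92

$52,136.92


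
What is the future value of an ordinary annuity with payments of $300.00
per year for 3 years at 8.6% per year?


Formula: FV = PMT * ((1+r)^n - 1) / r
Growth factor: (1 + 0.086)^3 = 1.280824
Numerator: 1.280824 - 1 = 0.280824
FV = $300.00 * 0.280824 / 0.086 = $979.62

$979.62


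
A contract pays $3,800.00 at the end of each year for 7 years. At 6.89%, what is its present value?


Formula: PV = PMT * (1 - (1+r)^(-n)) / r
Discount factor: (1 + 0.0689)^(-7) = 0.62725
Bracket: 1 - 0.62725 = 0.37275
PV = $3,800.00 * 0.37275 / 0.0689 = $20,558.07

$20,558.07


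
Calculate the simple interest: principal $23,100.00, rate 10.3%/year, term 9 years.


Formula: I = P * r * t
Substituting: I = $23,100.00 * 0.103 * 9
Step: I = $23,100.00 * 0.927
I = $21,413.70

$21,413.70


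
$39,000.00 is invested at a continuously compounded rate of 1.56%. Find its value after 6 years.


Formula: FV = P * e^(r*t)
Exponent: r*t = 0.0156 * 6 = 0.0936
e^(0.0936) = 1.09812
FV = $39,000.00 * 1.09812 = $42,826.70

$42,826.70


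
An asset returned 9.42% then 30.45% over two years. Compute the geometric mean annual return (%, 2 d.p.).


Formula: Geometric mean = ((1+r1)*(1+r2))^(1/2) - 1
Product: (1 + 0.0942) * (1 + 0.3045) = 1.0942 * 1.3045 = 1.427384
Square root: 1.427384^0.5 = 1.194732
Geometric mean = 1.194732 - 1 = 0.194732
As percentage: 19.47%

19.47%


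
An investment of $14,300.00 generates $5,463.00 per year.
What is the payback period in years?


Formula: Payback = investment / annual cash flow
Substituting: Payback = $14,300.00 / $5,463.00
Payback = 2.6176 years

2.6176 years


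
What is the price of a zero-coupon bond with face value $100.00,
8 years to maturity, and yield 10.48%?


Formula: Price = FV / (1 + r)^n
Substituting: Price = $100.00 / (1 + 0.1048)^8
Discount factor: (1.1048)^8 = 2.219572
Price = $100.00 / 2.219572 = $45.05

$45.05


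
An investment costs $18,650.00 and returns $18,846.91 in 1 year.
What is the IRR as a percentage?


Formula: IRR = C1/C0 - 1
Substituting: IRR = $18,846.91 / $18,650.00 - 1
Ratio: 1.010558 - 1 = 0.010558
IRR = 1.0558%

1.0558%


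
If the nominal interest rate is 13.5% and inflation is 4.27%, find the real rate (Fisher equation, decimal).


Formula: (1 + r_real) = (1 + r_nom) / (1 + inflation)
Substituting: (1 + r_real) = 1.135 / 1.0427
(1 + r_real) = 1.08852
r_real = 1.08852 - 1 = 0.08852

0.08852


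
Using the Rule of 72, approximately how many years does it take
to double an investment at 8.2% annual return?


Formula: Years ≈ 72 / r
Substituting: Years ≈ 72 / 8.2
Years ≈ 8.8

8.8 years


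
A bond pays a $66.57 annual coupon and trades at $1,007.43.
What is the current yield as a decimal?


Formula: Current yield = annual coupon / price
Substituting: CY = $66.57 / $1,007.43
CY = 0.066079

0.066079


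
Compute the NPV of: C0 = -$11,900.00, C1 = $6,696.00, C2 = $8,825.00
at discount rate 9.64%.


Formula: NPV = C0 + C1/(1+r) + C2/(1+r)^2
Discount C1: $6,696.00 / (1 + 0.0964) = $6,107.26
Discount C2: $8,825.00 / (1 + 0.0964)^2 = $7,341.36
NPV = -$11,900.00 + $6,107.26 + $7,341.36 = $1,548.62

$1,548.62


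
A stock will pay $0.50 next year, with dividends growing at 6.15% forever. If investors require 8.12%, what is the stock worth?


Formula: P = D1 / (r - g)
Spread: r - g = 0.0812 - 0.0615 = 0.0197
Substituting: P = $0.50 / 0.0197
P = $25.38

$25.38


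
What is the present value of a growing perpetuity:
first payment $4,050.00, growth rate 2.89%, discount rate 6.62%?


Formula: PV = C / (r - g)
Spread: r - g = 0.0662 - 0.0289 = 0.0373
Substituting: PV = $4,050.00 / 0.0373
PV = $108,579.09

$108,579.09


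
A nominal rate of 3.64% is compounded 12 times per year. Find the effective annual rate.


Formula: EAR = (1 + r/m)^m - 1
Period rate: r/m = 0.0364 / 12 = 0.003033
Compounding: (1 + 0.003033)^12 = 1.037013
EAR = 1.037013 - 1 = 0.037013

0.037013


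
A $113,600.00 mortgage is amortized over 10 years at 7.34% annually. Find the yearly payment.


Formula: PMT = PV * r / (1 - (1+r)^(-n))
Denominator: 1 - (1 + 0.0734)^(-10) = 0.507525
Numerator: $113,600.00 * 0.0734 = 8338.24
PMT = 8338.24 / 0.507525 = $16,429.22

$16,429.22


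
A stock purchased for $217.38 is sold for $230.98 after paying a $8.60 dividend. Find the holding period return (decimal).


Formula: HPR = (P1 - P0 + D) / P0
Gain: $230.98 - $217.38 + $8.60 = $22.20
HPR = $22.20 / $217.38 = 0.1021

0.1021


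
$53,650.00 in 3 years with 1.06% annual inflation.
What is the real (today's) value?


Formula: Real value = nominal / (1 + inflation)^years
Price level: (1 + 0.0106)^3 = 1.032138
Real value = $53,650.00 / 1.032138 = $51,979.47

$51,979.47


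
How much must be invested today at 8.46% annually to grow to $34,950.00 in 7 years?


Formula: PV = FV / (1 + r)^n
Substituting: PV = $34,950.00 / (1 + 0.0846)^7
Discount factor: (1.0846)^7 = 1.765579
PV = $34,950.00 / 1.765579 = $19,795.20

$19,795.20


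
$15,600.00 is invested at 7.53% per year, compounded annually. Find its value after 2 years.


Formula: FV = P * (1 + r)^n
Substituting: FV = $15,600.00 * (1 + 0.0753)^2
Growth factor: (1.0753)^2 = 1.15627
FV = $15,600.00 * 1.15627 = $18,037.81

$18,037.81


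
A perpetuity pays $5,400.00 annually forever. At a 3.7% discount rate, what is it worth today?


Formula: PV = C / r
Substituting: PV = $5,400.00 / 0.037
PV = $145,945.95

$145,945.95


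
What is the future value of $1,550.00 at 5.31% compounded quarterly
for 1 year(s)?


Formula: FV = P * (1 + r/m)^(m*t)
Period rate: r/m = 0.0531 / 4 = 0.013275
Total periods: m*t = 4 * 1 = 4
Growth factor: (1 + 0.013275)^4 = 1.054167
FV = $1,550.00 * 1.054167 = $1,633.96

$1,633.96


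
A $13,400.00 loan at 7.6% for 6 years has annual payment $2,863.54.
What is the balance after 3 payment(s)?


Formula: Balance = PV*(1+r)^k - PMT*((1+r)^k - 1)/r
Growth: (1 + 0.076)^3 = 1.245767
Accumulated factor: ((1+r)^k - 1)/r = 3.233776
Balance = $13,400.00 * 1.245767 - $2,863.54 * 3.233776
Balance = $7,433.23

$7,433.23


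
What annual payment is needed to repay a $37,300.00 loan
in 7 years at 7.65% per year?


Formula: PMT = PV * r / (1 - (1+r)^(-n))
Denominator: 1 - (1 + 0.0765)^(-7) = 0.4031
Numerator: $37,300.00 * 0.0765 = 2853.45
PMT = 2853.45 / 0.4031 = $7,078.77

$7,078.77


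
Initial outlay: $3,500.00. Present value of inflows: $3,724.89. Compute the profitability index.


Formula: PI = PV(cash flows) / initial investment
Substituting: PI = $3,724.89 / $3,500.00
PI = 1.0643

1.0643


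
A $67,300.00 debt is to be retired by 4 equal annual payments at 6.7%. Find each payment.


Formula: PMT = PV * r / (1 - (1+r)^(-n))
Denominator: 1 - (1 + 0.067)^(-4) = 0.228489
Numerator: $67,300.00 * 0.067 = 4509.1
PMT = 4509.1 / 0.228489 = $19,734.46

$19,734.46


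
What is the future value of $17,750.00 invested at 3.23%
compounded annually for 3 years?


Formula: FV = P * (1 + r)^n
Substituting: FV = $17,750.00 * (1 + 0.0323)^3
Growth factor: (1.0323)^3 = 1.100064
FV = $17,750.00 * 1.100064 = $19,526.13

$19,526.13


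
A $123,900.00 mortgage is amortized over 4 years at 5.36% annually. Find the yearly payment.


Formula: PMT = PV * r / (1 - (1+r)^(-n))
Denominator: 1 - (1 + 0.0536)^(-4) = 0.188484
Numerator: $123,900.00 * 0.0536 = 6641.04
PMT = 6641.04 / 0.188484 = $35,233.93

$35,233.93


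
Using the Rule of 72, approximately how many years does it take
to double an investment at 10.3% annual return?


Formula: Years ≈ 72 / r
Substituting: Years ≈ 72 / 10.3
Years ≈ 7.0

7.0 years


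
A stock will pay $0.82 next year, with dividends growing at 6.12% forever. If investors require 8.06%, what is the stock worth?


Formula: P = D1 / (r - g)
Spread: r - g = 0.0806 - 0.0612 = 0.0194
Substituting: P = $0.82 / 0.0194
P = $42.27

$42.27


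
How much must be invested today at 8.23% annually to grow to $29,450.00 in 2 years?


Formula: PV = FV / (1 + r)^n
Substituting: PV = $29,450.00 / (1 + 0.0823)^2
Discount factor: (1.0823)^2 = 1.171373
PV = $29,450.00 / 1.171373 = $25,141.43

$25,141.43


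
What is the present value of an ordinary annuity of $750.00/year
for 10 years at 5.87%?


Formula: PV = PMT * (1 - (1+r)^(-n)) / r
Discount factor: (1 + 0.0587)^(-10) = 0.565289
Bracket: 1 - 0.565289 = 0.434711
PV = $750.00 * 0.434711 / 0.0587 = $5,554.22

$5,554.22


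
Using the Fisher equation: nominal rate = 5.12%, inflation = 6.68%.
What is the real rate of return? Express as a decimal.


Formula: (1 + r_real) = (1 + r_nom) / (1 + inflation)
Substituting: (1 + r_real) = 1.0512 / 1.0668
(1 + r_real) = 0.985377
r_real = 0.985377 - 1 = -0.014623

-0.014623


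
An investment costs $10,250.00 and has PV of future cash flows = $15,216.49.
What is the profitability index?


Formula: PI = PV(cash flows) / initial investment
Substituting: PI = $15,216.49 / $10,250.00
PI = 1.4845

1.4845


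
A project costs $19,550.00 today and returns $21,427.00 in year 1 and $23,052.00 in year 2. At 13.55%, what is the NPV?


Formula: NPV = C0 + C1/(1+r) + C2/(1+r)^2
Discount C1: $21,427.00 / (1 + 0.1355) = $18,870.10
Discount C2: $23,052.00 / (1 + 0.1355)^2 = $17,878.63
NPV = -$19,550.00 + $18,870.10 + $17,878.63 = $17,198.74

$17,198.74


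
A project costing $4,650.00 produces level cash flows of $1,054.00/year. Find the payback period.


Formula: Payback = investment / annual cash flow
Substituting: Payback = $4,650.00 / $1,054.00
Payback = 4.4118 years

4.4118 years


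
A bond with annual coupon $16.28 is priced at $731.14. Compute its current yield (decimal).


Formula: Current yield = annual coupon / price
Substituting: CY = $16.28 / $731.14
CY = 0.022267

0.022267


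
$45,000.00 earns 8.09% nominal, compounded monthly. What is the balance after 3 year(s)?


Formula: FV = P * (1 + r/m)^(m*t)
Period rate: r/m = 0.0809 / 12 = 0.006742
Total periods: m*t = 12 * 3 = 36
Growth factor: (1 + 0.006742)^36 = 1.273648
FV = $45,000.00 * 1.273648 = $57,314.18

$57,314.18


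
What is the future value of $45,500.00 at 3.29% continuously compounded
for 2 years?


Formula: FV = P * e^(r*t)
Exponent: r*t = 0.0329 * 2 = 0.0658
e^(0.0658) = 1.068013
FV = $45,500.00 * 1.068013 = $48,594.60

$48,594.60


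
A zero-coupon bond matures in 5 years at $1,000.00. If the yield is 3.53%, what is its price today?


Formula: Price = FV / (1 + r)^n
Substituting: Price = $1,000.00 / (1 + 0.0353)^5
Discount factor: (1.0353)^5 = 1.189409
Price = $1,000.00 / 1.189409 = $840.75

$840.75


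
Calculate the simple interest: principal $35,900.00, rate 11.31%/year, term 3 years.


Formula: I = P * r * t
Substituting: I = $35,900.00 * 0.1131 * 3
Step: I = $35,900.00 * 0.3393
I = $12,180.87

$12,180.87


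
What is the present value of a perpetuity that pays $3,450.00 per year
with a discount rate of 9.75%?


Formula: PV = C / r
Substituting: PV = $3,450.00 / 0.0975
PV = $35,384.62

$35,384.62


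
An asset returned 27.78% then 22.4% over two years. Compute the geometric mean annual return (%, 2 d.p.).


Formula: Geometric mean = ((1+r1)*(1+r2))^(1/2) - 1
Product: (1 + 0.2778) * (1 + 0.224) = 1.2778 * 1.224 = 1.564027
Square root: 1.564027^0.5 = 1.250611
Geometric mean = 1.250611 - 1 = 0.250611
As percentage: 25.06%

25.06%


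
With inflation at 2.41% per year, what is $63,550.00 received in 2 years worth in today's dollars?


Formula: Real value = nominal / (1 + inflation)^years
Price level: (1 + 0.0241)^2 = 1.048781
Real value = $63,550.00 / 1.048781 = $60,594.17

$60,594.17


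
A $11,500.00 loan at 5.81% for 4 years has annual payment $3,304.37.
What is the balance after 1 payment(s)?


Formula: Balance = PV*(1+r)^k - PMT*((1+r)^k - 1)/r
Growth: (1 + 0.0581)^1 = 1.0581
Accumulated factor: ((1+r)^k - 1)/r = 1.0
Balance = $11,500.00 * 1.0581 - $3,304.37 * 1.0
Balance = $8,863.78

$8,863.78


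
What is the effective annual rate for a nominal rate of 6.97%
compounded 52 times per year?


Formula: EAR = (1 + r/m)^m - 1
Period rate: r/m = 0.0697 / 52 = 0.00134
Compounding: (1 + 0.00134)^52 = 1.072136
EAR = 1.072136 - 1 = 0.072136

0.072136


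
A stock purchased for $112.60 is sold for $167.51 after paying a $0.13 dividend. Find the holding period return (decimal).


Formula: HPR = (P1 - P0 + D) / P0
Gain: $167.51 - $112.60 + $0.13 = $55.04
HPR = $55.04 / $112.60 = 0.4888

0.4888


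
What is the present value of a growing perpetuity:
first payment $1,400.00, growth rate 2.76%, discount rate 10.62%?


Formula: PV = C / (r - g)
Spread: r - g = 0.1062 - 0.0276 = 0.0786
Substituting: PV = $1,400.00 / 0.0786
PV = $17,811.70

$17,811.70


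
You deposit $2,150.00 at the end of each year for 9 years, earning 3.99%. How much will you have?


Formula: FV = PMT * ((1+r)^n - 1) / r
Growth factor: (1 + 0.0399)^9 = 1.422081
Numerator: 1.422081 - 1 = 0.422081
FV = $2,150.00 * 0.422081 / 0.0399 = $22,743.69

$22,743.69


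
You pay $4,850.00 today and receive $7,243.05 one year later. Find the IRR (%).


Formula: IRR = C1/C0 - 1
Substituting: IRR = $7,243.05 / $4,850.00 - 1
Ratio: 1.493412 - 1 = 0.493412
IRR = 49.3412%

49.3412%


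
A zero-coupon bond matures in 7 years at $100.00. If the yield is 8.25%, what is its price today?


Formula: Price = FV / (1 + r)^n
Substituting: Price = $100.00 / (1 + 0.0825)^7
Discount factor: (1.0825)^7 = 1.741788
Price = $100.00 / 1.741788 = $57.41

$57.41


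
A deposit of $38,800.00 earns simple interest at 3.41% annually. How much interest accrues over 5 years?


Formula: I = P * r * t
Substituting: I = $38,800.00 * 0.0341 * 5
Step: I = $38,800.00 * 0.1705
I = $6,615.40

$6,615.40


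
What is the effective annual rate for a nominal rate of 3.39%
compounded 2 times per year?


Formula: EAR = (1 + r/m)^m - 1
Period rate: r/m = 0.0339 / 2 = 0.01695
Compounding: (1 + 0.01695)^2 = 1.034187
EAR = 1.034187 - 1 = 0.034187

0.034187


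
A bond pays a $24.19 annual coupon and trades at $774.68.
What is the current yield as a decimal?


Formula: Current yield = annual coupon / price
Substituting: CY = $24.19 / $774.68
CY = 0.031226

0.031226


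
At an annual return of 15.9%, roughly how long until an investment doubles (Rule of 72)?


Formula: Years ≈ 72 / r
Substituting: Years ≈ 72 / 15.9
Years ≈ 4.5

4.5 years
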